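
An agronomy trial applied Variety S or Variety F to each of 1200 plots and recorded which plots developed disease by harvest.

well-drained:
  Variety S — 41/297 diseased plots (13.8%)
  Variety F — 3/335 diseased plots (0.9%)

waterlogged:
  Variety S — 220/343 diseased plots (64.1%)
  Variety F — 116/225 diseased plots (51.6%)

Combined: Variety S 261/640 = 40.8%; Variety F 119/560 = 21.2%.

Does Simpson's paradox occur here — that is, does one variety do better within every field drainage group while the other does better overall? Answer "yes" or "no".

no

Within each field drainage level (well-drained 13.8% vs 0.9%; waterlogged 64.1% vs 51.6%), Variety F has the lower rate every time. Pooled: 40.8% vs 21.2% — Variety F has the lower rate overall. They agree.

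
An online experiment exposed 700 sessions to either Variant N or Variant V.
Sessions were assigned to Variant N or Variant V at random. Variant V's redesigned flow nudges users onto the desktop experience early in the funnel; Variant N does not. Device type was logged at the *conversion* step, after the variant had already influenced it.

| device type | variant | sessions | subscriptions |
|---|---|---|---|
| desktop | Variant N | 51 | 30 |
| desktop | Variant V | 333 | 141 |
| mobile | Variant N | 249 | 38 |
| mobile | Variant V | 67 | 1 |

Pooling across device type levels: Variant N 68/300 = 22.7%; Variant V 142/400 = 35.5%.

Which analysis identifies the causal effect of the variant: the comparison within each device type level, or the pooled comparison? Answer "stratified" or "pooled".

Variant N is higher inside every device type stratum but Variant V is higher in aggregate. Whether to stratify depends on how device type relates to the variant.
Device type is recorded after the variant and is itself shifted by it — it sits on the causal path from variant to outcome. Conditioning on a mediator would strip out part of the effect we want; the pooled comparison gives the total causal effect.
Pooled: Variant N 22.7% vs Variant V 35.5%; Variant V is higher overall.

pooled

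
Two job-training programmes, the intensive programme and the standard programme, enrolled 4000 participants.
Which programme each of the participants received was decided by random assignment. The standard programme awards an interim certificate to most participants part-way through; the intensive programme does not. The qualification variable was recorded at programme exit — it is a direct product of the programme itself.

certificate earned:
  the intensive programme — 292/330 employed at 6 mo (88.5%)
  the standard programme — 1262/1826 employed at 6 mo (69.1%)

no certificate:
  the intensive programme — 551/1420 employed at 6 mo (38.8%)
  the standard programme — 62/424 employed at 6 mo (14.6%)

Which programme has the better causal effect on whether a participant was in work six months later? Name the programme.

Qualification attained during the programme lies on the pathway programme → qualification attained during the programme → outcome, so adjusting for it blocks the indirect effect. For the total causal effect of programme, use the unadjusted pooled rates.
Pooled: the intensive programme 48.2% vs the standard programme 58.8%; the standard programme is higher overall.

the standard programme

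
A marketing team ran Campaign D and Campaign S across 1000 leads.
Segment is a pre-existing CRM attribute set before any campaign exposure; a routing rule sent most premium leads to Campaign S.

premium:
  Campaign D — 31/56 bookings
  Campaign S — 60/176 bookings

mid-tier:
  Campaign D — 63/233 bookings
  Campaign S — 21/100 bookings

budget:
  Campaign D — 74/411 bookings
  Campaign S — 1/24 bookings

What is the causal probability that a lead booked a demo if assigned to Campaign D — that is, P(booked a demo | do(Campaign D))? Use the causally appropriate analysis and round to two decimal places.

Customer segment differs across campaigns for reasons unrelated to any effect of the campaign itself, and it separately predicts the outcome — a classic confounder. We must compare within customer segment levels.
Standardising Campaign D to the population customer segment mix: 0.232·31/56 + 0.333·63/233 + 0.435·74/411 = 0.297.

0.30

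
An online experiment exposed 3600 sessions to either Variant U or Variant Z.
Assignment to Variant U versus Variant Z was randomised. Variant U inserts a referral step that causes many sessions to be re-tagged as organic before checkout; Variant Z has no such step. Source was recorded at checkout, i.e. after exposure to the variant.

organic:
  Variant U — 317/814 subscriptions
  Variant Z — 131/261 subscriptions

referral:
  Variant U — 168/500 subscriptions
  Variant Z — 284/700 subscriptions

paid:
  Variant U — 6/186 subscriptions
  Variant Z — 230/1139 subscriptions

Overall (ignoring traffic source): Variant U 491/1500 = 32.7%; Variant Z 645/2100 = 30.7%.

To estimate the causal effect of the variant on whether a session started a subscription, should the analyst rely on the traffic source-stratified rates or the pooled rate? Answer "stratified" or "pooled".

pooled

Traffic source is downstream of the variant. One should not condition on a consequence of treatment, so the overall rates are the right comparison.
Pooled: Variant U 32.7% vs Variant Z 30.7%; Variant U is higher overall.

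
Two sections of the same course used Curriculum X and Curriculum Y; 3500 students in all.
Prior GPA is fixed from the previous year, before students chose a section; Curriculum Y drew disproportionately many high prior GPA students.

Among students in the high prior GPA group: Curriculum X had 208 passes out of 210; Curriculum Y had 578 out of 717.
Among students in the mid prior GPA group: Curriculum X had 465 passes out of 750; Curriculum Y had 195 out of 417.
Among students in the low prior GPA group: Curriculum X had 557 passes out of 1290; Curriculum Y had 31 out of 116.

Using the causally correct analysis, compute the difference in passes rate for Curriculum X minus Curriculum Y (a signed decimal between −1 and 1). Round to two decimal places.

The stratified and pooled comparisons disagree (Curriculum X wins within each prior GPA band; Curriculum Y wins overall), so the answer turns on the causal role of prior GPA band.
Nothing the teaching method does changes prior GPA band; the imbalance is an allocation artefact. With prior GPA band also predicting the outcome, the pooled figure is confounded, and the within-stratum comparison is the causal one.
Adjusting over the population distribution of prior GPA band: 0.265·(0.990−0.806) + 0.333·(0.620−0.468) + 0.402·(0.432−0.267) = +0.166.

+0.17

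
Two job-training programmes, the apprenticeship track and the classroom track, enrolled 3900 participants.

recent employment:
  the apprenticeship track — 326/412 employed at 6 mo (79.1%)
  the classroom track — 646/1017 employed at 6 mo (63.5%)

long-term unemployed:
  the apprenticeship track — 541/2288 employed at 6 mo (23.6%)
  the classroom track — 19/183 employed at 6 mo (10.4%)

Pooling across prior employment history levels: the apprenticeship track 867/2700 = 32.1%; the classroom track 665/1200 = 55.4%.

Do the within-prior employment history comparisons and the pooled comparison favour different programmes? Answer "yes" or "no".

yes

Within each prior employment history level (recent employment 79.1% vs 63.5%; long-term unemployed 23.6% vs 10.4%), the apprenticeship track has the higher rate every time. Pooled: 32.1% vs 55.4% — the classroom track has the higher rate overall. The two comparisons disagree.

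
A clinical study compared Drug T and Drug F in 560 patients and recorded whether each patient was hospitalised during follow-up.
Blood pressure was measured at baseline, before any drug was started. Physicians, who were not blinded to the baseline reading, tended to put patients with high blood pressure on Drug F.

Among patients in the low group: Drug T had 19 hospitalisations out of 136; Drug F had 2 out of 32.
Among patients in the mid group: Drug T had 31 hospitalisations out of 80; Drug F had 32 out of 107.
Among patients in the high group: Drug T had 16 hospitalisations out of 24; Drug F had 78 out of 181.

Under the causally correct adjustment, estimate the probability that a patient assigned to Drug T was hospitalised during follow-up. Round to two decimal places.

0.42

Since blood pressure is a pre-existing factor (not a product of the drug) and it affects the outcome on its own, it is a confounder. The stratified rates, not the pooled rate, identify the causal effect.
Standardising Drug T to the population blood pressure mix: 0.300·19/136 + 0.334·31/80 + 0.366·16/24 = 0.415.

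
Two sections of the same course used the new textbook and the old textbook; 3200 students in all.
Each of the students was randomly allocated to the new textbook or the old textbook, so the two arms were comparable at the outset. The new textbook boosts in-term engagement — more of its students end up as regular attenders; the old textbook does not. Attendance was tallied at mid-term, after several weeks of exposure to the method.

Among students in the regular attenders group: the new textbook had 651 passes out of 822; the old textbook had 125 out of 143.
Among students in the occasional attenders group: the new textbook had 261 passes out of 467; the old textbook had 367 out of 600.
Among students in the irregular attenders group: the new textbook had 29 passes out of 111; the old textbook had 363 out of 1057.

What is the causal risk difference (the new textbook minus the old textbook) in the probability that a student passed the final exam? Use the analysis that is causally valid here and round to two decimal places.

The stratified and pooled comparisons disagree (the old textbook wins within each mid-term attendance; the new textbook wins overall), so the answer turns on the causal role of mid-term attendance.
The distribution of mid-term attendance is itself part of what the teaching method does — it is an intermediate outcome. Holding it fixed would remove that part of the effect; the total effect is the pooled difference.
The causal difference is the pooled difference: 0.672 − 0.475 = +0.197.

+0.20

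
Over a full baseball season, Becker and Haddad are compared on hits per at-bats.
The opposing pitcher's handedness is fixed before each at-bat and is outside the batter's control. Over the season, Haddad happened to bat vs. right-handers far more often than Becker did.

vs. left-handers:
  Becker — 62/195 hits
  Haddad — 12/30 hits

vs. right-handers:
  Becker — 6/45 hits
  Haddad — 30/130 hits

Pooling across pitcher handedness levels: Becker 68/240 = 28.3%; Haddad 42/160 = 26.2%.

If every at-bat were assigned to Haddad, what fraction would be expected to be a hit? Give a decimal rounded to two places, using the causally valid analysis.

The pitcher handedness-specific comparison favours Haddad throughout, but the pooled figures favour Becker. The question is whether to condition on pitcher handedness.
Pitcher handedness is set before the player has any effect — it is not caused by the player — and it independently drives the outcome. That makes it a confounder, so the causal comparison is within pitcher handedness levels.
Standardising Haddad to the population pitcher handedness mix: 0.562·12/30 + 0.438·30/130 = 0.326.

0.33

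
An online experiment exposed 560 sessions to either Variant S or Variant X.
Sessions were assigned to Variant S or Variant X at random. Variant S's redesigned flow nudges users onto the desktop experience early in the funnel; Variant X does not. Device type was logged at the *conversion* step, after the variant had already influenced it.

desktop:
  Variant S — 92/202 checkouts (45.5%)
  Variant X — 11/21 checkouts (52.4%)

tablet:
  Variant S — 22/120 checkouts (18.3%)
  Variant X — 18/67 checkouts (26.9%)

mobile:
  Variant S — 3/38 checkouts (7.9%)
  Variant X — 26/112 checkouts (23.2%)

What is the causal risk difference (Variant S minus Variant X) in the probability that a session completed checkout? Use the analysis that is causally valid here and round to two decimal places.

+0.05

Within every device type level Variant X has the higher rate, yet pooled Variant S does — Simpson's reversal.
Device type here is a post-treatment variable shaped by the variant; conditioning on it would introduce bias rather than remove it. The overall comparison is the causal one.
The causal difference is the pooled difference: 0.325 − 0.275 = +0.050.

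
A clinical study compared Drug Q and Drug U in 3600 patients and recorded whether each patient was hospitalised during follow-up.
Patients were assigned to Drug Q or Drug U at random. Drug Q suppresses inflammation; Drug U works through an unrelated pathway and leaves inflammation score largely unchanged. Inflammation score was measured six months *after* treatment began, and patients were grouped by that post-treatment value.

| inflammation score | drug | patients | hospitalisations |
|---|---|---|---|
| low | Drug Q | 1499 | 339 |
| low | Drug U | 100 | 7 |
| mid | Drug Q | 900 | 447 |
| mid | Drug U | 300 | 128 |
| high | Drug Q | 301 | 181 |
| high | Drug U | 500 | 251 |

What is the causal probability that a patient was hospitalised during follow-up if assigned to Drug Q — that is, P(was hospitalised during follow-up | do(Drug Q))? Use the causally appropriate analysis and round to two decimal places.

0.36

The inflammation score-specific comparison favours Drug U throughout, but the pooled figures favour Drug Q. The question is whether to condition on inflammation score.
Stratifying would compare drugs among patients the drugs themselves sorted into inflammation score groups — a form of selection on an intermediate. The unconditioned pooled rates give the total causal effect.
So P(outcome | do(Drug Q)) is just the pooled rate for Drug Q: 967/2700 = 0.358.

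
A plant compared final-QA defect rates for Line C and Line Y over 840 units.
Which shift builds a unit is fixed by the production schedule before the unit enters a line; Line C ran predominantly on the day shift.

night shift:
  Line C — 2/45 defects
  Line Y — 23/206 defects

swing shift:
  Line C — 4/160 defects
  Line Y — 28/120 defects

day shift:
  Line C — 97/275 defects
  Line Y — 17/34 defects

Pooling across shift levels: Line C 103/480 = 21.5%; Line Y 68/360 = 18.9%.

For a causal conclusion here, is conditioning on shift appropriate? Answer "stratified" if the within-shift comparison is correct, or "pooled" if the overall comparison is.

The imbalance in shift arose from how units were allocated, not from anything the line did; and shift independently affects the outcome. The pooled gap is confounded — condition on shift.
Within each level — night shift: 4.4% vs 11.2%; swing shift: 2.5% vs 23.3%; day shift: 35.3% vs 50.0% — Line C is lower every time.

stratified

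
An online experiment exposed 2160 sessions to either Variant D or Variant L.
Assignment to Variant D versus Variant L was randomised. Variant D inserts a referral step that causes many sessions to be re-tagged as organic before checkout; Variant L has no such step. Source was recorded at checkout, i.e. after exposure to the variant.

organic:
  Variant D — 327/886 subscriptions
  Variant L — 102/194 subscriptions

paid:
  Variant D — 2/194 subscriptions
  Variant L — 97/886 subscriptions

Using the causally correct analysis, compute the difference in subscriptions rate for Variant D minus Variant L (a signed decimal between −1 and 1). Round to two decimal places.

Within every traffic source level Variant L has the higher rate, yet pooled Variant D does — Simpson's reversal.
Stratifying would compare variants among sessions the variants themselves sorted into traffic source groups — a form of selection on an intermediate. The unconditioned pooled rates give the total causal effect.
The causal difference is the pooled difference: 0.305 − 0.184 = +0.120.

+0.12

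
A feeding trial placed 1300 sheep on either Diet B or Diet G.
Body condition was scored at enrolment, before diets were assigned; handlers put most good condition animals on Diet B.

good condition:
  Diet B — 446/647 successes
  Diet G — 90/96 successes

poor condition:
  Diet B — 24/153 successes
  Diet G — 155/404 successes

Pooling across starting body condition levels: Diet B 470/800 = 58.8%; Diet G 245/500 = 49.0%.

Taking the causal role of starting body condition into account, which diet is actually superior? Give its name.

Starting body condition is set before the diet has any effect — it is not caused by the diet — and it independently drives the outcome. That makes it a confounder, so the causal comparison is within starting body condition levels.
Within each level — good condition: 68.9% vs 93.8%; poor condition: 15.7% vs 38.4% — Diet G is higher every time.

Diet G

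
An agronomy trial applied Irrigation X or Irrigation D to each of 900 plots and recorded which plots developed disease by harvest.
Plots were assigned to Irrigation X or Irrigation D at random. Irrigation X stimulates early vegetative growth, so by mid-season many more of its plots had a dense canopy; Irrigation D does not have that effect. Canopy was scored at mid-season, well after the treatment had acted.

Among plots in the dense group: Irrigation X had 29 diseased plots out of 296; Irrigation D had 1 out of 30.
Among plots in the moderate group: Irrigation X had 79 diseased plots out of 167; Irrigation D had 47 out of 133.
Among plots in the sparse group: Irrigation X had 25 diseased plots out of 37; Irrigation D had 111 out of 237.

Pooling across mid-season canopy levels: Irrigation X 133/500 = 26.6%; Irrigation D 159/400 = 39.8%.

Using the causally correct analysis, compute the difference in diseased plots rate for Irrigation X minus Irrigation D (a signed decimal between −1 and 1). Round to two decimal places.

The mid-season canopy-specific comparison favours Irrigation D throughout, but the pooled figures favour Irrigation X. The question is whether to condition on mid-season canopy.
Mid-season canopy lies on the pathway irrigation → mid-season canopy → outcome, so adjusting for it blocks the indirect effect. For the total causal effect of irrigation, use the unadjusted pooled rates.
The causal difference is the pooled difference: 0.266 − 0.398 = -0.132.

-0.13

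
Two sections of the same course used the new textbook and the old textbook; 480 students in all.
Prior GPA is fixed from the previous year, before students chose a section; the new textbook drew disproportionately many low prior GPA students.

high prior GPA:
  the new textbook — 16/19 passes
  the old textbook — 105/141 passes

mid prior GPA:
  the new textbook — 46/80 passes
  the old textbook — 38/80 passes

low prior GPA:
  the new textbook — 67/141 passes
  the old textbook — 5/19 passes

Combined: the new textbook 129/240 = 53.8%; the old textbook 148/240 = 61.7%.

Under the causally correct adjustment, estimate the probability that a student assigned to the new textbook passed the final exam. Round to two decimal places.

0.63

Prior GPA band satisfies the back-door criterion: it is not a descendant of the teaching method, and it blocks the spurious path from teaching method to outcome. Adjusting for it (i.e., using the within-prior GPA band rates) gives the causal effect.
Standardising the new textbook to the population prior GPA band mix: 0.333·16/19 + 0.333·46/80 + 0.333·67/141 = 0.631.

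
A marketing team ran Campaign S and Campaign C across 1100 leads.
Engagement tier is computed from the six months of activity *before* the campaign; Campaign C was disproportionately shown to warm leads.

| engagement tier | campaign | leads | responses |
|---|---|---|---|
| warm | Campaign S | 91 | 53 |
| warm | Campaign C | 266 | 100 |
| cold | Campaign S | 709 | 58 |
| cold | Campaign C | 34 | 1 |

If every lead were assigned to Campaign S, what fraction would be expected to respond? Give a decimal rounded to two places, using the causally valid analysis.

0.24

Within every engagement tier level Campaign S has the higher rate, yet pooled Campaign C does — Simpson's reversal.
Here engagement tier is a common cause — it drives both which campaign a case falls under and the outcome. The crude comparison mixes populations; the stratum-specific rates are the causally relevant ones.
Standardising Campaign S to the population engagement tier mix: 0.325·53/91 + 0.675·58/709 = 0.244.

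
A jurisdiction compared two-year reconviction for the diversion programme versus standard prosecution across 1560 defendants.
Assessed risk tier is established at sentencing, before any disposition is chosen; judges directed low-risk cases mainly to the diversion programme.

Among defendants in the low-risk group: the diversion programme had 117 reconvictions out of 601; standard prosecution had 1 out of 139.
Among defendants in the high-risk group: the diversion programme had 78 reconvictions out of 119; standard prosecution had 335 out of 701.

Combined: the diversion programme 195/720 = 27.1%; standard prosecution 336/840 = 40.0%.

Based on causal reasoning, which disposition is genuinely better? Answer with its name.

standard prosecution

standard prosecution is lower inside every assessed risk tier stratum but the diversion programme is lower in aggregate. Whether to stratify depends on how assessed risk tier relates to the disposition.
The imbalance in assessed risk tier arose from how defendants were allocated, not from anything the disposition did; and assessed risk tier independently affects the outcome. The pooled gap is confounded — condition on assessed risk tier.
Within each level — low-risk: 19.5% vs 0.7%; high-risk: 65.5% vs 47.8% — standard prosecution is lower every time.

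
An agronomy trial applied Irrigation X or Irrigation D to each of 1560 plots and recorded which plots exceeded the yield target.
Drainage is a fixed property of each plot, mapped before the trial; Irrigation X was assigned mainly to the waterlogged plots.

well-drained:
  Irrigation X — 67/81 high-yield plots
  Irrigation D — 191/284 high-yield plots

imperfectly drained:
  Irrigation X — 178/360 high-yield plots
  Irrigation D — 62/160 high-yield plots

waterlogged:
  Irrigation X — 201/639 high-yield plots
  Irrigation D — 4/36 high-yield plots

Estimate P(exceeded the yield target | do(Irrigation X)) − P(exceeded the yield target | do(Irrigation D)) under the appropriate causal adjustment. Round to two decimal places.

+0.16

Nothing the irrigation does changes field drainage; the imbalance is an allocation artefact. With field drainage also predicting the outcome, the pooled figure is confounded, and the within-stratum comparison is the causal one.
Adjusting over the population distribution of field drainage: 0.234·(0.827−0.673) + 0.333·(0.494−0.388) + 0.433·(0.315−0.111) = +0.160.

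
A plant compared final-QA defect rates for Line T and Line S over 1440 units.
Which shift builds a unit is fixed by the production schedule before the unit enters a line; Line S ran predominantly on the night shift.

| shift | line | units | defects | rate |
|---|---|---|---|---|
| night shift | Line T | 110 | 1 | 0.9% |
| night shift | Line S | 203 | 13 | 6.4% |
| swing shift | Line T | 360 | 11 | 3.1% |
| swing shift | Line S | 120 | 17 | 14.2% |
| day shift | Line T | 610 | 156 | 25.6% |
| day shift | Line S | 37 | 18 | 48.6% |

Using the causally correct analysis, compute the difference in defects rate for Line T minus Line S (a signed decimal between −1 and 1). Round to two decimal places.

Shift is set before the line has any effect — it is not caused by the line — and it independently drives the outcome. That makes it a confounder, so the causal comparison is within shift levels.
Adjusting over the population distribution of shift: 0.217·(0.009−0.064) + 0.333·(0.031−0.142) + 0.449·(0.256−0.486) = -0.153.

-0.15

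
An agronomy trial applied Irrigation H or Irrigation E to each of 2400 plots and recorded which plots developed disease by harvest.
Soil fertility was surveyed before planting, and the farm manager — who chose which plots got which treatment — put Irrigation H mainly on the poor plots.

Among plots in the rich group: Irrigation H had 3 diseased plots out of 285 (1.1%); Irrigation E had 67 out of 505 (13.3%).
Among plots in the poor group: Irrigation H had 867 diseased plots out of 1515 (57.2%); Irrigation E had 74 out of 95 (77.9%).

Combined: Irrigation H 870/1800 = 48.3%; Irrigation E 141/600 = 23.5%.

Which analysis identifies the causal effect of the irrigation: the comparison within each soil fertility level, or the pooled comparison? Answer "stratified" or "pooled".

The stratified and pooled comparisons disagree (Irrigation H wins within each soil fertility; Irrigation E wins overall), so the answer turns on the causal role of soil fertility.
Soil fertility differs across irrigations for reasons unrelated to any effect of the irrigation itself, and it separately predicts the outcome — a classic confounder. We must compare within soil fertility levels.
Within each level — rich: 1.1% vs 13.3%; poor: 57.2% vs 77.9% — Irrigation H is lower every time.

stratified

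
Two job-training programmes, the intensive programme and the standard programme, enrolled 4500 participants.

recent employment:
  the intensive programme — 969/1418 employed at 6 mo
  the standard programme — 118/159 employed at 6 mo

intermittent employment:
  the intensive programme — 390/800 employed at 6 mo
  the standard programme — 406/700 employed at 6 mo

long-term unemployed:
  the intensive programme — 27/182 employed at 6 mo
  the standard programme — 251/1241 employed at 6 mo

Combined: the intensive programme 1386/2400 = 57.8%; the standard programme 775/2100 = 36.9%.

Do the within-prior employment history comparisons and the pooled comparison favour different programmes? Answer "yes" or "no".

Within each prior employment history level (recent employment 68.3% vs 74.2%; intermittent employment 48.8% vs 58.0%; long-term unemployed 14.8% vs 20.2%), the standard programme has the higher rate every time. Pooled: 57.8% vs 36.9% — the intensive programme has the higher rate overall. The two comparisons disagree.

yes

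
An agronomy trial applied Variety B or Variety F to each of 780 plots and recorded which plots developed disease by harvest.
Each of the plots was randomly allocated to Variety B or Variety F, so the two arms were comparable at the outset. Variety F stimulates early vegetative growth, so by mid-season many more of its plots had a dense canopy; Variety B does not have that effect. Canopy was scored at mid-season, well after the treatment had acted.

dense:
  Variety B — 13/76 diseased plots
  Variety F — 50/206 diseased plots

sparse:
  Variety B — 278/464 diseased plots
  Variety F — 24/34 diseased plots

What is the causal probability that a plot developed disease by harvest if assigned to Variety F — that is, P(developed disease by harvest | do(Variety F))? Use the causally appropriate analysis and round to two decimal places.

Mid-season canopy is downstream of the variety. One should not condition on a consequence of treatment, so the overall rates are the right comparison.
So P(outcome | do(Variety F)) is just the pooled rate for Variety F: 74/240 = 0.308.

0.31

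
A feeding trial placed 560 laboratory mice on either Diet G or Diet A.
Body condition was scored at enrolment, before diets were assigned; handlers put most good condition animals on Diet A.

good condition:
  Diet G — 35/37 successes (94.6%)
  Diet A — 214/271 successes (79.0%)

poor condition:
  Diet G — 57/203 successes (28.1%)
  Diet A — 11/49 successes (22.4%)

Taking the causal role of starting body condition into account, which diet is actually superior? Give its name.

Diet G

Within every starting body condition level Diet G has the higher rate, yet pooled Diet A does — Simpson's reversal.
The imbalance in starting body condition arose from how laboratory mice were allocated, not from anything the diet did; and starting body condition independently affects the outcome. The pooled gap is confounded — condition on starting body condition.
Within each level — good condition: 94.6% vs 79.0%; poor condition: 28.1% vs 22.4% — Diet G is higher every time.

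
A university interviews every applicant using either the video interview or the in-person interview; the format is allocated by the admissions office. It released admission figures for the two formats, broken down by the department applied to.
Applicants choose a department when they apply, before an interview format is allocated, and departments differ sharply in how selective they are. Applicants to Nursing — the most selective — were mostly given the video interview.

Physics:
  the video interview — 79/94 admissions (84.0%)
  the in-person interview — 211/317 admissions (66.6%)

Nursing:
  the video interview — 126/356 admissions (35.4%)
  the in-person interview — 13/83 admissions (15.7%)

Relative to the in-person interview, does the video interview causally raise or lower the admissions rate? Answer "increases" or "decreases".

The stratified and pooled comparisons disagree (the video interview wins within each department; the in-person interview wins overall), so the answer turns on the causal role of department.
Department is set before the interview format has any effect — it is not caused by the interview format — and it independently drives the outcome. That makes it a confounder, so the causal comparison is within department levels.
Within each level — Physics: 84.0% vs 66.6%; Nursing: 35.4% vs 15.7% — the video interview is higher every time.

increases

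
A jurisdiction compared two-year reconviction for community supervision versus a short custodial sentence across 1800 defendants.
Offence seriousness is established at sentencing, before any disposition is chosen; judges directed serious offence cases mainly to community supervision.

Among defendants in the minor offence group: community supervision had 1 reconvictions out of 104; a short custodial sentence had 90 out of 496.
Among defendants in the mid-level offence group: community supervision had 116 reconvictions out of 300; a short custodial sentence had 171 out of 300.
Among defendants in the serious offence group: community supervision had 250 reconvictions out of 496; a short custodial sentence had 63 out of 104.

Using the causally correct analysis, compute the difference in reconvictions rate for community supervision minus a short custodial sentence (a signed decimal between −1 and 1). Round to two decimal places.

-0.15

Since offence seriousness is a pre-existing factor (not a product of the disposition) and it affects the outcome on its own, it is a confounder. The stratified rates, not the pooled rate, identify the causal effect.
Adjusting over the population distribution of offence seriousness: 0.333·(0.010−0.181) + 0.333·(0.387−0.570) + 0.333·(0.504−0.606) = -0.152.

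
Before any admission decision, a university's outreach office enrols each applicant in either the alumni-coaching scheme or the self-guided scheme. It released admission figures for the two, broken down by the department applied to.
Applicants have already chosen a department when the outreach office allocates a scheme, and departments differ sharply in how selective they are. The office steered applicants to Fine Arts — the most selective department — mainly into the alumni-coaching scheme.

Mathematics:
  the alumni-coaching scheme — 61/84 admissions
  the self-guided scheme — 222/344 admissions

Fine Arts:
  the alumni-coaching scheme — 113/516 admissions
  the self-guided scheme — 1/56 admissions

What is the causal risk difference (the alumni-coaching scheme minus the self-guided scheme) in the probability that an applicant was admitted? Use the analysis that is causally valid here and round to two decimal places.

Department is set before the outreach scheme has any effect — it is not caused by the outreach scheme — and it independently drives the outcome. That makes it a confounder, so the causal comparison is within department levels.
Adjusting over the population distribution of department: 0.428·(0.726−0.645) + 0.572·(0.219−0.018) = +0.150.

+0.15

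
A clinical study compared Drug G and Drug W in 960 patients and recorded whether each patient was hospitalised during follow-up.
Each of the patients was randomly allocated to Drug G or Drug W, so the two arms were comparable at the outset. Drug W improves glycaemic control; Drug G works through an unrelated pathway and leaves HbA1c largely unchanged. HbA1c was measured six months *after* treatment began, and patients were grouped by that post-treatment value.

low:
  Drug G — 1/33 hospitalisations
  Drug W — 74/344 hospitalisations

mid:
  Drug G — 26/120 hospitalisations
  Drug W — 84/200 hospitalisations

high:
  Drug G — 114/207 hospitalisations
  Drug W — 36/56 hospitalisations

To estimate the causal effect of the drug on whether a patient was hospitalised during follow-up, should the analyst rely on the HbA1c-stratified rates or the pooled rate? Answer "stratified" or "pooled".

Within every HbA1c level Drug G has the lower rate, yet pooled Drug W does — Simpson's reversal.
Stratifying would compare drugs among patients the drugs themselves sorted into HbA1c groups — a form of selection on an intermediate. The unconditioned pooled rates give the total causal effect.
Pooled: Drug G 39.2% vs Drug W 32.3%; Drug W is lower overall.

pooled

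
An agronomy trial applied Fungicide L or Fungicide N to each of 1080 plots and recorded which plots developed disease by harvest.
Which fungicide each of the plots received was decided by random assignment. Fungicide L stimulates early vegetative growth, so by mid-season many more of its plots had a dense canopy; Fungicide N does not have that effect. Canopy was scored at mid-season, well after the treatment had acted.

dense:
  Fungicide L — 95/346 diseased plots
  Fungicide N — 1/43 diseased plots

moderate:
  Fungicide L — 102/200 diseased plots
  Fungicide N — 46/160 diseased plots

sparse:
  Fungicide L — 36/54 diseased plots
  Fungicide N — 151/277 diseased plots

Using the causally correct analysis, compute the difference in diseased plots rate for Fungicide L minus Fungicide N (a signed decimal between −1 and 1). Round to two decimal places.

-0.02

The stratified and pooled comparisons disagree (Fungicide N wins within each mid-season canopy; Fungicide L wins overall), so the answer turns on the causal role of mid-season canopy.
The distribution of mid-season canopy is itself part of what the fungicide does — it is an intermediate outcome. Holding it fixed would remove that part of the effect; the total effect is the pooled difference.
The causal difference is the pooled difference: 0.388 − 0.412 = -0.024.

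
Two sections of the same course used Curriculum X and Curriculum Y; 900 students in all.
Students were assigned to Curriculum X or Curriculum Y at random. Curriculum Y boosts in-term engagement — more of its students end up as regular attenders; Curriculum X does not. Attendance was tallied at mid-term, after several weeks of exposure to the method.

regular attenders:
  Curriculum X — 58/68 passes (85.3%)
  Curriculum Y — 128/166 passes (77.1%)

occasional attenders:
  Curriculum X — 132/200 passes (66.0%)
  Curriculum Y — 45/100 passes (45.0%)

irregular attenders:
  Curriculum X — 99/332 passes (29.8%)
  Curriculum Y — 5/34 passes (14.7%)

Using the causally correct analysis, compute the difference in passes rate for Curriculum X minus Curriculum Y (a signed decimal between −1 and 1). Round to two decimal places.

Mid-term attendance is recorded after the teaching method and is itself shifted by it — it sits on the causal path from teaching method to outcome. Conditioning on a mediator would strip out part of the effect we want; the pooled comparison gives the total causal effect.
The causal difference is the pooled difference: 0.482 − 0.593 = -0.112.

-0.11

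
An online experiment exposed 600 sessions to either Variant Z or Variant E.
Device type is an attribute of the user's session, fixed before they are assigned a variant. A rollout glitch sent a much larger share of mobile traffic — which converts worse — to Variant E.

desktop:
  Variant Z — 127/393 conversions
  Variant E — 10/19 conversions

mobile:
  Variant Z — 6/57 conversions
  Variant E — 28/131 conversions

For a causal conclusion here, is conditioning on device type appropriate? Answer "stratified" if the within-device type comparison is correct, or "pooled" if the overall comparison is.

stratified

Device type differs across variants for reasons unrelated to any effect of the variant itself, and it separately predicts the outcome — a classic confounder. We must compare within device type levels.
Within each level — desktop: 32.3% vs 52.6%; mobile: 10.5% vs 21.4% — Variant E is higher every time.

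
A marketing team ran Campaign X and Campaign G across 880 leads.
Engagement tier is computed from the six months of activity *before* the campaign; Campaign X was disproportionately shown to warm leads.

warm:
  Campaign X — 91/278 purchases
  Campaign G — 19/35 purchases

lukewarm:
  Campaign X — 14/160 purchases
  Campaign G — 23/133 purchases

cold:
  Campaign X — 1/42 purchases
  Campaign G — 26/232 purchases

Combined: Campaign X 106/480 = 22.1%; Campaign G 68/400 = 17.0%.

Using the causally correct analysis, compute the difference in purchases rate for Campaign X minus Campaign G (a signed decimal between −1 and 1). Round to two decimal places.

-0.13

Here engagement tier is a common cause — it drives both which campaign a case falls under and the outcome. The crude comparison mixes populations; the stratum-specific rates are the causally relevant ones.
Adjusting over the population distribution of engagement tier: 0.356·(0.327−0.543) + 0.333·(0.087−0.173) + 0.311·(0.024−0.112) = -0.133.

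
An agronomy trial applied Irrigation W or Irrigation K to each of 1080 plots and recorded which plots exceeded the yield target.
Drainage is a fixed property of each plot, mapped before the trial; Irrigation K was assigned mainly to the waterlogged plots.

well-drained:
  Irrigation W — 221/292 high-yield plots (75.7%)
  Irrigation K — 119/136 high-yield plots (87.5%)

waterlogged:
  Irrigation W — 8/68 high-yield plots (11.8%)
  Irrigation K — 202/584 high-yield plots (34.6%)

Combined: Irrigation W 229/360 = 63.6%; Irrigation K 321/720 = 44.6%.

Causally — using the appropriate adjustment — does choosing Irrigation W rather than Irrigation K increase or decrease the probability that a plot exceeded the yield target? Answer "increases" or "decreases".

decreases

The field drainage-specific comparison favours Irrigation K throughout, but the pooled figures favour Irrigation W. The question is whether to condition on field drainage.
Nothing the irrigation does changes field drainage; the imbalance is an allocation artefact. With field drainage also predicting the outcome, the pooled figure is confounded, and the within-stratum comparison is the causal one.
Within each level — well-drained: 75.7% vs 87.5%; waterlogged: 11.8% vs 34.6% — Irrigation K is higher every time.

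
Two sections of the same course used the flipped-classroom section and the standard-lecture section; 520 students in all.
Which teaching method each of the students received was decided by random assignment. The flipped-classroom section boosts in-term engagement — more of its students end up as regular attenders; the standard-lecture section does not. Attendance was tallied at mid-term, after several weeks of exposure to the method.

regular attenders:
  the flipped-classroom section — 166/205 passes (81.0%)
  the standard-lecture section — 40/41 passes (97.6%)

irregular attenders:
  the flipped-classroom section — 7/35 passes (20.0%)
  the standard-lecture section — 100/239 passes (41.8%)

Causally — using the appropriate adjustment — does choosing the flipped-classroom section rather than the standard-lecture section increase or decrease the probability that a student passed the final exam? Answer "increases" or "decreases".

the standard-lecture section is higher inside every mid-term attendance stratum but the flipped-classroom section is higher in aggregate. Whether to stratify depends on how mid-term attendance relates to the teaching method.
The distribution of mid-term attendance is itself part of what the teaching method does — it is an intermediate outcome. Holding it fixed would remove that part of the effect; the total effect is the pooled difference.
Pooled: the flipped-classroom section 72.1% vs the standard-lecture section 50.0%; the flipped-classroom section is higher overall.

increases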